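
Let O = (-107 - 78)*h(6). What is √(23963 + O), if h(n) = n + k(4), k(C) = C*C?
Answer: √19893 ≈ 141.04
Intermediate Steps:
k(C) = C²
h(n) = 16 + n (h(n) = n + 4² = n + 16 = 16 + n)
O = -4070 (O = (-107 - 78)*(16 + 6) = -185*22 = -4070)
√(23963 + O) = √(23963 - 4070) = √19893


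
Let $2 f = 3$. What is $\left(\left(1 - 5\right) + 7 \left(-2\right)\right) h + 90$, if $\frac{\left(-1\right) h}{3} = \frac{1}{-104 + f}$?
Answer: $\frac{18342}{205} \approx 89.473$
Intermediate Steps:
$f = \frac{3}{2}$ ($f = \frac{1}{2} \cdot 3 = \frac{3}{2} \approx 1.5$)
$h = \frac{6}{205}$ ($h = - \frac{3}{-104 + \frac{3}{2}} = - \frac{3}{- \frac{205}{2}} = \left(-3\right) \left(- \frac{2}{205}\right) = \frac{6}{205} \approx 0.029268$)
$\left(\left(1 - 5\right) + 7 \left(-2\right)\right) h + 90 = \left(\left(1 - 5\right) + 7 \left(-2\right)\right) \frac{6}{205} + 90 = \left(\left(1 - 5\right) - 14\right) \frac{6}{205} + 90 = \left(-4 - 14\right) \frac{6}{205} + 90 = \left(-18\right) \frac{6}{205} + 90 = - \frac{108}{205} + 90 = \frac{18342}{205}$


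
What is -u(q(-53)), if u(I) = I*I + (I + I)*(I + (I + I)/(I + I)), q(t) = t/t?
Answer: -5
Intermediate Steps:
q(t) = 1
u(I) = I**2 + 2*I*(1 + I) (u(I) = I**2 + (2*I)*(I + (2*I)/((2*I))) = I**2 + (2*I)*(I + (2*I)*(1/(2*I))) = I**2 + (2*I)*(I + 1) = I**2 + (2*I)*(1 + I) = I**2 + 2*I*(1 + I))
-u(q(-53)) = -(2 + 3*1) = -(2 + 3) = -5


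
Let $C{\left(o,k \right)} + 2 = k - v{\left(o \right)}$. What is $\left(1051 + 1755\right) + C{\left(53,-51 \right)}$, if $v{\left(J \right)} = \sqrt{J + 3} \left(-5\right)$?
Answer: $2753 + 10 \sqrt{14} \approx 2790.4$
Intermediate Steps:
$v{\left(J \right)} = - 5 \sqrt{3 + J}$ ($v{\left(J \right)} = \sqrt{3 + J} \left(-5\right) = - 5 \sqrt{3 + J}$)
$C{\left(o,k \right)} = -2 + k + 5 \sqrt{3 + o}$ ($C{\left(o,k \right)} = -2 + \left(k - - 5 \sqrt{3 + o}\right) = -2 + \left(k + 5 \sqrt{3 + o}\right) = -2 + k + 5 \sqrt{3 + o}$)
$\left(1051 + 1755\right) + C{\left(53,-51 \right)} = \left(1051 + 1755\right) - \left(53 - 5 \sqrt{3 + 53}\right) = 2806 - \left(53 - 10 \sqrt{14}\right) = 2753 + 10 \sqrt{14}$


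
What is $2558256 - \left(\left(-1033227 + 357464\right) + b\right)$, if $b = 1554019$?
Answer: $1680000$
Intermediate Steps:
$2558256 - \left(\left(-1033227 + 357464\right) + b\right) = 2558256 - \left(\left(-1033227 + 357464\right) + 1554019\right) = 2558256 - \left(-675763 + 1554019\right) = 2558256 - 878256 = 1680000$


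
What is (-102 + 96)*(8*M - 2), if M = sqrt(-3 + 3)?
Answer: 12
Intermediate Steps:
M = 0 (M = sqrt(0) = 0)
(-102 + 96)*(8*M - 2) = (-102 + 96)*(8*0 - 2) = -6*(0 - 2) = -6*(-2) = 12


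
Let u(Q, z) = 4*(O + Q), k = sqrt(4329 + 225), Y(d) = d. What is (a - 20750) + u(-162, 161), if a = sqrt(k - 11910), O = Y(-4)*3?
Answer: -21446 + I*sqrt(11910 - 3*sqrt(506)) ≈ -21446.0 + 108.82*I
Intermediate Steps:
k = 3*sqrt(506) (k = sqrt(4554) = 3*sqrt(506) ≈ 67.483)
O = -12 (O = -4*3 = -12)
a = sqrt(-11910 + 3*sqrt(506)) (a = sqrt(3*sqrt(506) - 11910) = sqrt(-11910 + 3*sqrt(506)) ≈ 108.82*I)
u(Q, z) = -48 + 4*Q (u(Q, z) = 4*(-12 + Q) = -48 + 4*Q)
(a - 20750) + u(-162, 161) = (sqrt(-11910 + 3*sqrt(506)) - 20750) + (-48 + 4*(-162)) = (-20750 + sqrt(-11910 + 3*sqrt(506))) + (-48 - 648) = (-20750 + sqrt(-11910 + 3*sqrt(506))) - 696 = -21446 + sqrt(-11910 + 3*sqrt(506))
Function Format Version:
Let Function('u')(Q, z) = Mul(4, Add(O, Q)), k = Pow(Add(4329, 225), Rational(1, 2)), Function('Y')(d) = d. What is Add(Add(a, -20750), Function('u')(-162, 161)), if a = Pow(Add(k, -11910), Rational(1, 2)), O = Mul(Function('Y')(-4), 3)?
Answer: Add(-21446, Mul(I, Pow(Add(11910, Mul(-3, Pow(506, Rational(1, 2)))), Rational(1, 2)))) ≈ Add(-21446., Mul(108.82, I))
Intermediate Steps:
k = Mul(3, Pow(506, Rational(1, 2))) (k = Pow(4554, Rational(1, 2)) = Mul(3, Pow(506, Rational(1, 2))) ≈ 67.483)
O = -12 (O = Mul(-4, 3) = -12)
a = Pow(Add(-11910, Mul(3, Pow(506, Rational(1, 2)))), Rational(1, 2)) (a = Pow(Add(Mul(3, Pow(506, Rational(1, 2))), -11910), Rational(1, 2)) = Pow(Add(-11910, Mul(3, Pow(506, Rational(1, 2)))), Rational(1, 2)) ≈ Mul(108.82, I))
Function('u')(Q, z) = Add(-48, Mul(4, Q)) (Function('u')(Q, z) = Mul(4, Add(-12, Q)) = Add(-48, Mul(4, Q)))
Add(Add(a, -20750), Function('u')(-162, 161)) = Add(Add(Pow(Add(-11910, Mul(3, Pow(506, Rational(1, 2)))), Rational(1, 2)), -20750), Add(-48, Mul(4, -162))) = Add(Add(-20750, Pow(Add(-11910, Mul(3, Pow(506, Rational(1, 2)))), Rational(1, 2))), Add(-48, -648)) = Add(Add(-20750, Pow(Add(-11910, Mul(3, Pow(506, Rational(1, 2)))), Rational(1, 2))), -696) = Add(-21446, Pow(Add(-11910, Mul(3, Pow(506, Rational(1, 2)))), Rational(1, 2)))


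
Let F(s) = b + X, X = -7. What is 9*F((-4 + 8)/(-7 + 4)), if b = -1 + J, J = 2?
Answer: -54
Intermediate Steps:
b = 1 (b = -1 + 2 = 1)
F(s) = -6 (F(s) = 1 - 7 = -6)
9*F((-4 + 8)/(-7 + 4)) = 9*(-6) = -54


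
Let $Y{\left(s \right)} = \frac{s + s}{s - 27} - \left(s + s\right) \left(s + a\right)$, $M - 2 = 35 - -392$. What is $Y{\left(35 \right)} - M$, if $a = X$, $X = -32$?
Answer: $- \frac{2521}{4} \approx -630.25$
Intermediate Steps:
$a = -32$
$M = 429$ ($M = 2 + \left(35 - -392\right) = 2 + \left(35 + 392\right) = 2 + 427 = 429$)
$Y{\left(s \right)} = - 2 s \left(-32 + s\right) + \frac{2 s}{-27 + s}$ ($Y{\left(s \right)} = \frac{s + s}{s - 27} - \left(s + s\right) \left(s - 32\right) = \frac{2 s}{-27 + s} - 2 s \left(-32 + s\right) = - 2 s \left(-32 + s\right) + \frac{2 s}{-27 + s}$)
$Y{\left(35 \right)} - M = 2 \cdot 35 \frac{1}{-27 + 35} \left(-863 - 35^{2} + 59 \cdot 35\right) - 429 = 2 \cdot 35 \cdot \frac{1}{8} \left(-863 - 1225 + 2065\right) - 429 = 2 \cdot 35 \cdot \frac{1}{8} \left(-23\right) - 429 = - \frac{805}{4} - 429 = - \frac{2521}{4}$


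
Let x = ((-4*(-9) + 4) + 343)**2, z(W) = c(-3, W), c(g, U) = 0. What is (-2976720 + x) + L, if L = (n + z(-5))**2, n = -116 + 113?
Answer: -2830022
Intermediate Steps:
z(W) = 0
n = -3
L = 9 (L = (-3 + 0)**2 = (-3)**2 = 9)
x = 146689 (x = ((36 + 4) + 343)**2 = (40 + 343)**2 = 383**2 = 146689)
(-2976720 + x) + L = (-2976720 + 146689) + 9 = -2830031 + 9 = -2830022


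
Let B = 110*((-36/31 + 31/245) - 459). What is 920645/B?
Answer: -127132705/6987928 ≈ -18.193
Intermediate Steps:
B = -76867208/1519 (B = 110*((-36*1/31 + 31*(1/245)) - 459) = 110*((-36/31 + 31/245) - 459) = 110*(-7859/7595 - 459) = 110*(-3493964/7595) = -76867208/1519 ≈ -50604.)
920645/B = 920645/(-76867208/1519) = 920645*(-1519/76867208) = -127132705/6987928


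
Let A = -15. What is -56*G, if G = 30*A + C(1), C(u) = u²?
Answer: 25144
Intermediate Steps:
G = -449 (G = 30*(-15) + 1² = -450 + 1 = -449)
-56*G = -56*(-449) = -7*(-3592) = 25144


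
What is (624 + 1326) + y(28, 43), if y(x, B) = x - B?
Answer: 1935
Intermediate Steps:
(624 + 1326) + y(28, 43) = (624 + 1326) + (28 - 1*43) = 1950 + (28 - 43) = 1950 - 15 = 1935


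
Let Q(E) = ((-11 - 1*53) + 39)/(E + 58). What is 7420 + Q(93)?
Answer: 1120395/151 ≈ 7419.8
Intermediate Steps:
Q(E) = -25/(58 + E) (Q(E) = ((-11 - 53) + 39)/(58 + E) = (-64 + 39)/(58 + E) = -25/(58 + E))
7420 + Q(93) = 7420 - 25/(58 + 93) = 7420 - 25/151 = 1120395/151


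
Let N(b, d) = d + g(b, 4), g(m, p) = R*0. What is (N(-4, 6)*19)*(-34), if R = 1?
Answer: -3876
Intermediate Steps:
g(m, p) = 0 (g(m, p) = 1*0 = 0)
N(b, d) = d (N(b, d) = d + 0 = d)
(N(-4, 6)*19)*(-34) = (6*19)*(-34) = 114*(-34) = -3876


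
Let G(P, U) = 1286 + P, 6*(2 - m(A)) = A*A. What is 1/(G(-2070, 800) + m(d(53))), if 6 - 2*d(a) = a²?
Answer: -24/7875577 ≈ -3.0474e-6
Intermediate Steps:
d(a) = 3 - a²/2
m(A) = 2 - A²/6 (m(A) = 2 - A*A/6 = 2 - A²/6)
1/(G(-2070, 800) + m(d(53))) = 1/((1286 - 2070) + (2 - (3 - ½*53²)²/6)) = 1/(-784 + (2 - (3 - ½*2809)²/6)) = 1/(-784 + (2 - (3 - 2809/2)²/6)) = 1/(-784 + (2 - (-2803/2)²/6)) = 1/(-784 + (2 - ⅙*7856809/4)) = 1/(-784 + (2 - 7856809/24)) = 1/(-784 - 7856761/24) = 1/(-7875577/24) = -24/7875577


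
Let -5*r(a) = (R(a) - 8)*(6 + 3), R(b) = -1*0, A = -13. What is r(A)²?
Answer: 5184/25 ≈ 207.36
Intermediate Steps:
R(b) = 0
r(a) = 72/5 (r(a) = -(0 - 8)*(6 + 3)/5 = -(-8)*9/5 = -⅕*(-72) = 72/5)
r(A)² = (72/5)² = 5184/25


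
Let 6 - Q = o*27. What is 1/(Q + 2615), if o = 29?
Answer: 1/1838 ≈ 0.00054407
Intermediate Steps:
Q = -777 (Q = 6 - 29*27 = 6 - 1*783 = 6 - 783 = -777)
1/(Q + 2615) = 1/(-777 + 2615) = 1/1838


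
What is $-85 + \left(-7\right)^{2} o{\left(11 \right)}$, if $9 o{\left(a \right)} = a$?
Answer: $- \frac{226}{9} \approx -25.111$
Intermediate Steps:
$o{\left(a \right)} = \frac{a}{9}$
$-85 + \left(-7\right)^{2} o{\left(11 \right)} = -85 + \left(-7\right)^{2} \cdot \frac{1}{9} \cdot 11 = -85 + 49 \cdot \frac{11}{9} = -85 + \frac{539}{9} = - \frac{226}{9}$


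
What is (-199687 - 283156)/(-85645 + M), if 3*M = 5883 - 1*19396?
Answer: 1448529/270448 ≈ 5.3560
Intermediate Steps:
M = -13513/3 (M = (5883 - 1*19396)/3 = (5883 - 19396)/3 = (⅓)*(-13513) = -13513/3 ≈ -4504.3)
(-199687 - 283156)/(-85645 + M) = (-199687 - 283156)/(-85645 - 13513/3) = -482843/(-270448/3) = -482843*(-3/270448) = 1448529/270448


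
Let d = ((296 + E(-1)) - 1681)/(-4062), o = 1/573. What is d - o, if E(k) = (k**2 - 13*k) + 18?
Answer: 257069/775842 ≈ 0.33134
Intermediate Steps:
E(k) = 18 + k**2 - 13*k
o = 1/573 ≈ 0.0017452
d = 451/1354 (d = ((296 + (18 + (-1)**2 - 13*(-1))) - 1681)/(-4062) = ((296 + (18 + 1 + 13)) - 1681)*(-1/4062) = ((296 + 32) - 1681)*(-1/4062) = (328 - 1681)*(-1/4062) = -1353*(-1/4062) = 451/1354 ≈ 0.33309)
d - o = 451/1354 - 1*1/573 = 451/1354 - 1/573 = 257069/775842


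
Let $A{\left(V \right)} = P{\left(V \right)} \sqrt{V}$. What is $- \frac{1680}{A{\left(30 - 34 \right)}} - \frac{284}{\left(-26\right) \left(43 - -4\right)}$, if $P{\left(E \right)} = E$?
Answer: $\frac{142}{611} - 210 i \approx 0.23241 - 210.0 i$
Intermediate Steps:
$A{\left(V \right)} = V^{\frac{3}{2}}$ ($A{\left(V \right)} = V \sqrt{V} = V^{\frac{3}{2}}$)
$- \frac{1680}{A{\left(30 - 34 \right)}} - \frac{284}{\left(-26\right) \left(43 - -4\right)} = - \frac{1680}{\left(30 - 34\right)^{\frac{3}{2}}} - \frac{284}{\left(-26\right) \left(43 - -4\right)} = - \frac{1680}{\left(30 - 34\right)^{\frac{3}{2}}} - \frac{284}{\left(-26\right) \left(43 + 4\right)} = - \frac{1680}{\left(-4\right)^{\frac{3}{2}}} - \frac{284}{\left(-26\right) 47} = - \frac{1680}{\left(-8\right) i} - \frac{284}{-1222} = - 1680 \frac{i}{8} - - \frac{142}{611} = - 210 i + \frac{142}{611} = \frac{142}{611} - 210 i$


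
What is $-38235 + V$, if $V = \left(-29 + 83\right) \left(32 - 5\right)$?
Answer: $-36777$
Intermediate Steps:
$V = 1458$ ($V = 54 \cdot 27 = 1458$)
$-38235 + V = -38235 + 1458 = -36777$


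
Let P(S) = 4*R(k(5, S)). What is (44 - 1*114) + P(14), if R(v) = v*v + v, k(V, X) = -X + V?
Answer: 218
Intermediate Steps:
k(V, X) = V - X
R(v) = v + v**2 (R(v) = v**2 + v = v + v**2)
P(S) = 4*(5 - S)*(6 - S) (P(S) = 4*((5 - S)*(1 + (5 - S))) = 4*((5 - S)*(6 - S)) = 4*(5 - S)*(6 - S))
(44 - 1*114) + P(14) = (44 - 1*114) + 4*(-6 + 14)*(-5 + 14) = (44 - 114) + 4*8*9 = -70 + 288 = 218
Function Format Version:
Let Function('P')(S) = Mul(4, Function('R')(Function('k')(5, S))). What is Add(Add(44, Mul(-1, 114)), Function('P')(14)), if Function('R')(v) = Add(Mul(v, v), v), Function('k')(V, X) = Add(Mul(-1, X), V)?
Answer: 218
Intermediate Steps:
Function('k')(V, X) = Add(V, Mul(-1, X))
Function('R')(v) = Add(v, Pow(v, 2)) (Function('R')(v) = Add(Pow(v, 2), v) = Add(v, Pow(v, 2)))
Function('P')(S) = Mul(4, Add(5, Mul(-1, S)), Add(6, Mul(-1, S))) (Function('P')(S) = Mul(4, Mul(Add(5, Mul(-1, S)), Add(1, Add(5, Mul(-1, S))))) = Mul(4, Mul(Add(5, Mul(-1, S)), Add(6, Mul(-1, S)))) = Mul(4, Add(5, Mul(-1, S)), Add(6, Mul(-1, S))))
Add(Add(44, Mul(-1, 114)), Function('P')(14)) = Add(Add(44, Mul(-1, 114)), Mul(4, Add(-6, 14), Add(-5, 14))) = Add(Add(44, -114), Mul(4, 8, 9)) = Add(-70, 288) = 218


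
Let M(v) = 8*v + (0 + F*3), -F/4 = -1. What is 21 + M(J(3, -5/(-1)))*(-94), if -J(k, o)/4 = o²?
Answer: 74093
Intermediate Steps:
F = 4 (F = -4*(-1) = 4)
J(k, o) = -4*o²
M(v) = 12 + 8*v (M(v) = 8*v + (0 + 4*3) = 8*v + (0 + 12) = 8*v + 12 = 12 + 8*v)
21 + M(J(3, -5/(-1)))*(-94) = 21 + (12 + 8*(-4*(-5/(-1))²))*(-94) = 21 + (12 + 8*(-4*(-5*(-1))²))*(-94) = 21 + (12 + 8*(-4*5²))*(-94) = 21 + (12 + 8*(-4*25))*(-94) = 21 + (12 + 8*(-100))*(-94) = 21 + (12 - 800)*(-94) = 21 - 788*(-94) = 21 + 74072 = 74093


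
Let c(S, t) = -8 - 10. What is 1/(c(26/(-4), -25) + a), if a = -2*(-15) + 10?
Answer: 1/22 ≈ 0.045455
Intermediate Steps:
c(S, t) = -18
a = 40 (a = 30 + 10 = 40)
1/(c(26/(-4), -25) + a) = 1/(-18 + 40) = 1/22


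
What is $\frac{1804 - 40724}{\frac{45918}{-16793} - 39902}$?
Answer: $\frac{163395890}{167530051} \approx 0.97532$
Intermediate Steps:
$\frac{1804 - 40724}{\frac{45918}{-16793} - 39902} = - \frac{38920}{45918 \left(- \frac{1}{16793}\right) - 39902} = - \frac{38920}{- \frac{45918}{16793} - 39902} = - \frac{38920}{- \frac{670120204}{16793}} = \left(-38920\right) \left(- \frac{16793}{670120204}\right) = \frac{163395890}{167530051}$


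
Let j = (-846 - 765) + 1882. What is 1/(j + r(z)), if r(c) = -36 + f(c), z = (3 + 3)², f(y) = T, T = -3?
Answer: 1/232 ≈ 0.0043103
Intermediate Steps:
f(y) = -3
j = 271 (j = -1611 + 1882 = 271)
z = 36 (z = 6² = 36)
r(c) = -39 (r(c) = -36 - 3 = -39)
1/(j + r(z)) = 1/(271 - 39) = 1/232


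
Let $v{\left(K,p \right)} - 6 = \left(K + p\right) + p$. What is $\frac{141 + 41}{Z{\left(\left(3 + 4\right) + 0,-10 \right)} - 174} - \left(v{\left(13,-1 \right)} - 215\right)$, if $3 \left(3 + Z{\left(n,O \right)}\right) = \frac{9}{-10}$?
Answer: $\frac{349234}{1773} \approx 196.97$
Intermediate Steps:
$v{\left(K,p \right)} = 6 + K + 2 p$ ($v{\left(K,p \right)} = 6 + \left(\left(K + p\right) + p\right) = 6 + \left(K + 2 p\right) = 6 + K + 2 p$)
$Z{\left(n,O \right)} = - \frac{33}{10}$ ($Z{\left(n,O \right)} = -3 + \frac{9 \frac{1}{-10}}{3} = -3 + \frac{9 \left(- \frac{1}{10}\right)}{3} = -3 + \frac{1}{3} \left(- \frac{9}{10}\right) = -3 - \frac{3}{10} = - \frac{33}{10}$)
$\frac{141 + 41}{Z{\left(\left(3 + 4\right) + 0,-10 \right)} - 174} - \left(v{\left(13,-1 \right)} - 215\right) = \frac{141 + 41}{- \frac{33}{10} - 174} - \left(\left(6 + 13 + 2 \left(-1\right)\right) - 215\right) = \frac{182}{- \frac{33}{10} - 174} - \left(\left(6 + 13 - 2\right) - 215\right) = \frac{182}{- \frac{33}{10} - 174} - \left(17 - 215\right) = \frac{182}{- \frac{1773}{10}} - -198 = 182 \left(- \frac{10}{1773}\right) + 198 = - \frac{1820}{1773} + 198 = \frac{349234}{1773}$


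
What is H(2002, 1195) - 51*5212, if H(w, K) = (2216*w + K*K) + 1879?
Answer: 5600524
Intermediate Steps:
H(w, K) = 1879 + K² + 2216*w (H(w, K) = (2216*w + K²) + 1879 = (K² + 2216*w) + 1879 = 1879 + K² + 2216*w)
H(2002, 1195) - 51*5212 = (1879 + 1195² + 2216*2002) - 51*5212 = (1879 + 1428025 + 4436432) - 1*265812 = 5866336 - 265812 = 5600524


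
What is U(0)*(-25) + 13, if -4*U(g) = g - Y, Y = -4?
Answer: 38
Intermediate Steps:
U(g) = -1 - g/4 (U(g) = -(g - 1*(-4))/4 = -(g + 4)/4 = -(4 + g)/4 = -1 - g/4)
U(0)*(-25) + 13 = (-1 - 1/4*0)*(-25) + 13 = (-1 + 0)*(-25) + 13 = -1*(-25) + 13 = 25 + 13 = 38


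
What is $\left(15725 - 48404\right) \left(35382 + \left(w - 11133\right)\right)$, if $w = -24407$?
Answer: $5163282$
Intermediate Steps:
$\left(15725 - 48404\right) \left(35382 + \left(w - 11133\right)\right) = \left(15725 - 48404\right) \left(35382 - 35540\right) = - 32679 \left(35382 - 35540\right) = \left(-32679\right) \left(-158\right) = 5163282$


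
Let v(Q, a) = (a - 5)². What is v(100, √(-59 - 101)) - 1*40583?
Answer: -40718 - 40*I*√10 ≈ -40718.0 - 126.49*I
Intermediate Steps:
v(Q, a) = (-5 + a)²
v(100, √(-59 - 101)) - 1*40583 = (-5 + √(-59 - 101))² - 1*40583 = (-5 + √(-160))² - 40583 = (-5 + 4*I*√10)² - 40583 = -40583 + (-5 + 4*I*√10)²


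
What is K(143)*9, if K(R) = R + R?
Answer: 2574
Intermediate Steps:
K(R) = 2*R
K(143)*9 = (2*143)*9 = 286*9 = 2574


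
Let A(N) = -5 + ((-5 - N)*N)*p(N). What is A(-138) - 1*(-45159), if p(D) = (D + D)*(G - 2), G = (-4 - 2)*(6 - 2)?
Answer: -131663150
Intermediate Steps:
G = -24 (G = -6*4 = -24)
p(D) = -52*D (p(D) = (D + D)*(-24 - 2) = (2*D)*(-26) = -52*D)
A(N) = -5 - 52*N²*(-5 - N) (A(N) = -5 + ((-5 - N)*N)*(-52*N) = -5 + (N*(-5 - N))*(-52*N) = -5 - 52*N²*(-5 - N))
A(-138) - 1*(-45159) = (-5 + 52*(-138)³ + 260*(-138)²) - 1*(-45159) = (-5 + 52*(-2628072) + 260*19044) + 45159 = (-5 - 136659744 + 4951440) + 45159 = -131708309 + 45159 = -131663150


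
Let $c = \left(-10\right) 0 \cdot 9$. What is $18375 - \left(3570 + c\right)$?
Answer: $14805$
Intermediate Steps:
$c = 0$ ($c = 0 \cdot 9 = 0$)
$18375 - \left(3570 + c\right) = 18375 - 3570 = 14805$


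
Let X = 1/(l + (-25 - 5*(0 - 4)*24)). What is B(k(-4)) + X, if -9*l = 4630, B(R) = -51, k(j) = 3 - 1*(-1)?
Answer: -27294/535 ≈ -51.017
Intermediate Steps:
k(j) = 4 (k(j) = 3 + 1 = 4)
l = -4630/9 (l = -⅑*4630 = -4630/9 ≈ -514.44)
X = -9/535 (X = 1/(-4630/9 + (-25 - 5*(0 - 4)*24)) = 1/(-4630/9 + (-25 - 5*(-4)*24)) = 1/(-4630/9 + (-25 + 20*24)) = 1/(-4630/9 + (-25 + 480)) = 1/(-4630/9 + 455) = 1/(-535/9) = -9/535 ≈ -0.016822)
B(k(-4)) + X = -51 - 9/535 = -27294/535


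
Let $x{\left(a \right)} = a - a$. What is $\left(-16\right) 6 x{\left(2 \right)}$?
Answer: $0$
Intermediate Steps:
$x{\left(a \right)} = 0$
$\left(-16\right) 6 x{\left(2 \right)} = \left(-16\right) 6 \cdot 0 = \left(-96\right) 0 = 0$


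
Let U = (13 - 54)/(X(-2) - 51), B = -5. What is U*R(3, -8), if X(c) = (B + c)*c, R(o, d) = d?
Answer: -328/37 ≈ -8.8649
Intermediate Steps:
X(c) = c*(-5 + c) (X(c) = (-5 + c)*c = c*(-5 + c))
U = 41/37 (U = (13 - 54)/(-2*(-5 - 2) - 51) = -41/(-2*(-7) - 51) = -41/(14 - 51) = -41/(-37) = -41*(-1/37) = 41/37 ≈ 1.1081)
U*R(3, -8) = (41/37)*(-8) = -328/37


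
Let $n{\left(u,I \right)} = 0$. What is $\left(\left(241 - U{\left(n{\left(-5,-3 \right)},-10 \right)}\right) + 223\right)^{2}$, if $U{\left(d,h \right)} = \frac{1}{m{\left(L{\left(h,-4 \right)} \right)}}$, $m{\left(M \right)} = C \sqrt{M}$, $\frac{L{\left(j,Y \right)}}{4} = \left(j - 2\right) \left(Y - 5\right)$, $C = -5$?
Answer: $\frac{\left(83520 + \sqrt{3}\right)^{2}}{32400} \approx 2.1531 \cdot 10^{5}$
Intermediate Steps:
$L{\left(j,Y \right)} = 4 \left(-5 + Y\right) \left(-2 + j\right)$ ($L{\left(j,Y \right)} = 4 \left(j - 2\right) \left(Y - 5\right) = 4 \left(-2 + j\right) \left(-5 + Y\right) = 4 \left(-5 + Y\right) \left(-2 + j\right)$)
$m{\left(M \right)} = - 5 \sqrt{M}$
$U{\left(d,h \right)} = - \frac{1}{5 \sqrt{72 - 36 h}}$ ($U{\left(d,h \right)} = \frac{1}{\left(-5\right) \sqrt{40 - 20 h - -32 + 4 \left(-4\right) h}} = \frac{1}{\left(-5\right) \sqrt{40 - 20 h + 32 - 16 h}} = \frac{1}{\left(-5\right) \sqrt{72 - 36 h}} = - \frac{1}{5 \sqrt{72 - 36 h}}$)
$\left(\left(241 - U{\left(n{\left(-5,-3 \right)},-10 \right)}\right) + 223\right)^{2} = \left(\left(241 - - \frac{1}{30 \sqrt{2 - -10}}\right) + 223\right)^{2} = \left(\left(241 - - \frac{1}{30 \sqrt{2 + 10}}\right) + 223\right)^{2} = \left(\left(241 - - \frac{1}{30 \cdot 2 \sqrt{3}}\right) + 223\right)^{2} = \left(\left(241 - - \frac{\frac{1}{6} \sqrt{3}}{30}\right) + 223\right)^{2} = \left(\left(241 - - \frac{\sqrt{3}}{180}\right) + 223\right)^{2} = \left(\left(241 + \frac{\sqrt{3}}{180}\right) + 223\right)^{2} = \left(464 + \frac{\sqrt{3}}{180}\right)^{2}$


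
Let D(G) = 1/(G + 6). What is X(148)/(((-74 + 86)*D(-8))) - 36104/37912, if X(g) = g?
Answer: -364225/14217 ≈ -25.619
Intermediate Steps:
D(G) = 1/(6 + G)
X(148)/(((-74 + 86)*D(-8))) - 36104/37912 = 148/(((-74 + 86)/(6 - 8))) - 36104/37912 = 148/((12/(-2))) - 36104*1/37912 = 148/((12*(-½))) - 4513/4739 = 148/(-6) - 4513/4739 = 148*(-⅙) - 4513/4739 = -74/3 - 4513/4739 = -364225/14217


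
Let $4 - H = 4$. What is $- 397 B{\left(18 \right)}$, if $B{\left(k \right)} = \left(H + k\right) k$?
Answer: $-128628$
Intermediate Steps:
$H = 0$ ($H = 4 - 4 = 0$)
$B{\left(k \right)} = k^{2}$ ($B{\left(k \right)} = \left(0 + k\right) k = k k = k^{2}$)
$- 397 B{\left(18 \right)} = - 397 \cdot 18^{2} = \left(-397\right) 324 = -128628$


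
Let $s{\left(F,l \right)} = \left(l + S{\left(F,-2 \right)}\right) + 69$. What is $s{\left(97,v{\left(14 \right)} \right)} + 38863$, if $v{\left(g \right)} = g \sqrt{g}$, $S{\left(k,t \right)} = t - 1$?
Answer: $38929 + 14 \sqrt{14} \approx 38981.0$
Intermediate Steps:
$S{\left(k,t \right)} = -1 + t$ ($S{\left(k,t \right)} = t - 1 = -1 + t$)
$v{\left(g \right)} = g^{\frac{3}{2}}$
$s{\left(F,l \right)} = 66 + l$ ($s{\left(F,l \right)} = \left(l - 3\right) + 69 = \left(-3 + l\right) + 69 = 66 + l$)
$s{\left(97,v{\left(14 \right)} \right)} + 38863 = \left(66 + 14^{\frac{3}{2}}\right) + 38863 = \left(66 + 14 \sqrt{14}\right) + 38863 = 38929 + 14 \sqrt{14}$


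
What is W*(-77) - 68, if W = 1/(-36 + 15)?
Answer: -193/3 ≈ -64.333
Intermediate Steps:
W = -1/21 (W = 1/(-21) = -1/21 ≈ -0.047619)
W*(-77) - 68 = -1/21*(-77) - 68 = 11/3 - 68 = -193/3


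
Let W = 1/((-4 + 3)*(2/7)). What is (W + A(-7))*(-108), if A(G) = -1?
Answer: 486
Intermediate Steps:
W = -7/2 (W = 1/(-2/7) = -7/2 ≈ -3.5000)
(W + A(-7))*(-108) = (-7/2 - 1)*(-108) = -9/2*(-108) = 486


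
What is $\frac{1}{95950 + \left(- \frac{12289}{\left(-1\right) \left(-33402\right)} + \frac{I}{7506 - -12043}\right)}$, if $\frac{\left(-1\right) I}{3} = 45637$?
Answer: $\frac{652975698}{62648204884217} \approx 1.0423 \cdot 10^{-5}$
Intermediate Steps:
$I = -136911$ ($I = \left(-3\right) 45637 = -136911$)
$\frac{1}{95950 + \left(- \frac{12289}{\left(-1\right) \left(-33402\right)} + \frac{I}{7506 - -12043}\right)} = \frac{1}{95950 - \left(\frac{12289}{33402} + \frac{136911}{7506 - -12043}\right)} = \frac{1}{95950 - \left(\frac{12289}{33402} + \frac{136911}{7506 + 12043}\right)} = \frac{1}{95950 - \left(\frac{12289}{33402} + \frac{136911}{19549}\right)} = \frac{1}{95950 - \frac{4813338883}{652975698}} = \frac{1}{\frac{62648204884217}{652975698}} = \frac{652975698}{62648204884217}$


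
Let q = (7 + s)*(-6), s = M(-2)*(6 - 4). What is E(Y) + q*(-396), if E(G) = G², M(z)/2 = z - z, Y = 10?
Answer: 16732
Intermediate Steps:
M(z) = 0 (M(z) = 2*(z - z) = 2*0 = 0)
s = 0 (s = 0*(6 - 4) = 0*2 = 0)
q = -42 (q = (7 + 0)*(-6) = 7*(-6) = -42)
E(Y) + q*(-396) = 10² - 42*(-396) = 100 + 16632 = 16732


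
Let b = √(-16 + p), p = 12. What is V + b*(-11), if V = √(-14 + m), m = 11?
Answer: I*(-22 + √3) ≈ -20.268*I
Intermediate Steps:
V = I*√3 (V = √(-14 + 11) = √(-3) = I*√3 ≈ 1.732*I)
b = 2*I (b = √(-16 + 12) = √(-4) = 2*I ≈ 2.0*I)
V + b*(-11) = I*√3 + (2*I)*(-11) = I*√3 - 22*I = -22*I + I*√3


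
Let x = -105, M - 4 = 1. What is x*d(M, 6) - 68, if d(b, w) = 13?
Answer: -1433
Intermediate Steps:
M = 5 (M = 4 + 1 = 5)
x*d(M, 6) - 68 = -105*13 - 68 = -1365 - 68 = -1433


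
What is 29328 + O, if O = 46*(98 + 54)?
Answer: 36320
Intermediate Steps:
O = 6992 (O = 46*152 = 6992)
29328 + O = 29328 + 6992 = 36320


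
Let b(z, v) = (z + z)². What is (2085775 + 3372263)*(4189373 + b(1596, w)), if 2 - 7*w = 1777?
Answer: 78476963919006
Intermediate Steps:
w = -1775/7 (w = 2/7 - ⅐*1777 = 2/7 - 1777/7 = -1775/7 ≈ -253.57)
b(z, v) = 4*z² (b(z, v) = (2*z)² = 4*z²)
(2085775 + 3372263)*(4189373 + b(1596, w)) = (2085775 + 3372263)*(4189373 + 4*1596²) = 5458038*(4189373 + 4*2547216) = 5458038*(4189373 + 10188864) = 5458038*14378237 = 78476963919006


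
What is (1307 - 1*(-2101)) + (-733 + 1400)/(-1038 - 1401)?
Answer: 8311445/2439 ≈ 3407.7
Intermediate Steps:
(1307 - 1*(-2101)) + (-733 + 1400)/(-1038 - 1401) = (1307 + 2101) + 667/(-2439) = 3408 + 667*(-1/2439) = 3408 - 667/2439 = 8311445/2439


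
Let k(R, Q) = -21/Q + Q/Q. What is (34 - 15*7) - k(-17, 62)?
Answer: -4443/62 ≈ -71.661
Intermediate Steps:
k(R, Q) = 1 - 21/Q (k(R, Q) = -21/Q + 1 = 1 - 21/Q)
(34 - 15*7) - k(-17, 62) = (34 - 15*7) - (-21 + 62)/62 = (34 - 105) - 41/62 = -71 - 1*41/62 = -71 - 41/62 = -4443/62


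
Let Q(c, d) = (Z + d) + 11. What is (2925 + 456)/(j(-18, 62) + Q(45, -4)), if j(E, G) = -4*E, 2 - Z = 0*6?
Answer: 1127/27 ≈ 41.741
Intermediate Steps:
Z = 2 (Z = 2 - 0*6 = 2 - 1*0 = 2 + 0 = 2)
Q(c, d) = 13 + d (Q(c, d) = (2 + d) + 11 = 13 + d)
(2925 + 456)/(j(-18, 62) + Q(45, -4)) = (2925 + 456)/(-4*(-18) + (13 - 4)) = 3381/(72 + 9) = 3381/81 = 3381*(1/81) = 1127/27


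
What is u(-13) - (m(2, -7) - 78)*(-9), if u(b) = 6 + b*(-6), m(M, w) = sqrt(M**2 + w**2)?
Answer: -618 + 9*sqrt(53) ≈ -552.48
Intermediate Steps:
u(b) = 6 - 6*b
u(-13) - (m(2, -7) - 78)*(-9) = (6 - 6*(-13)) - (sqrt(2**2 + (-7)**2) - 78)*(-9) = (6 + 78) - (sqrt(4 + 49) - 78)*(-9) = 84 - (sqrt(53) - 78)*(-9) = 84 - (-78 + sqrt(53))*(-9) = 84 - (702 - 9*sqrt(53)) = 84 + (-702 + 9*sqrt(53)) = -618 + 9*sqrt(53)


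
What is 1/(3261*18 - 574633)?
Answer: -1/515935 ≈ -1.9382e-6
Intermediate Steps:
1/(3261*18 - 574633) = 1/(58698 - 574633) = 1/(-515935) = -1/515935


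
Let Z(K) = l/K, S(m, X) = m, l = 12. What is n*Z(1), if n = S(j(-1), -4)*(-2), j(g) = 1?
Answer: -24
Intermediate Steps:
Z(K) = 12/K
n = -2 (n = 1*(-2) = -2)
n*Z(1) = -24/1 = -24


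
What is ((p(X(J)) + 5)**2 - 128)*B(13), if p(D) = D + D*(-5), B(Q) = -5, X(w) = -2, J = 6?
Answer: -205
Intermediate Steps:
p(D) = -4*D (p(D) = D - 5*D = -4*D)
((p(X(J)) + 5)**2 - 128)*B(13) = ((-4*(-2) + 5)**2 - 128)*(-5) = ((8 + 5)**2 - 128)*(-5) = (13**2 - 128)*(-5) = (169 - 128)*(-5) = 41*(-5) = -205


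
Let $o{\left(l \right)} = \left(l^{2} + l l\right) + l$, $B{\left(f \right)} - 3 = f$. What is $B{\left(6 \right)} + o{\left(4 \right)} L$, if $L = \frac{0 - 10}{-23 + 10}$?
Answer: $\frac{477}{13} \approx 36.692$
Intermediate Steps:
$B{\left(f \right)} = 3 + f$
$L = \frac{10}{13}$ ($L = - \frac{10}{-13} = \left(-10\right) \left(- \frac{1}{13}\right) = \frac{10}{13} \approx 0.76923$)
$o{\left(l \right)} = l + 2 l^{2}$ ($o{\left(l \right)} = \left(l^{2} + l^{2}\right) + l = 2 l^{2} + l = l + 2 l^{2}$)
$B{\left(6 \right)} + o{\left(4 \right)} L = \left(3 + 6\right) + 4 \left(1 + 2 \cdot 4\right) \frac{10}{13} = 9 + 4 \left(1 + 8\right) \frac{10}{13} = 9 + 4 \cdot 9 \cdot \frac{10}{13} = 9 + 36 \cdot \frac{10}{13} = 9 + \frac{360}{13} = \frac{477}{13}$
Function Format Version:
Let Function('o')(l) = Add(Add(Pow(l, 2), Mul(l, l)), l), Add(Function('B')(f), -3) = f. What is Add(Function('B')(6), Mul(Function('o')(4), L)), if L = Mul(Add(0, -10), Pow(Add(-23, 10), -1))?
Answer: Rational(477, 13) ≈ 36.692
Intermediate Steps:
Function('B')(f) = Add(3, f)
L = Rational(10, 13) (L = Mul(-10, Pow(-13, -1)) = Mul(-10, Rational(-1, 13)) = Rational(10, 13) ≈ 0.76923)
Function('o')(l) = Add(l, Mul(2, Pow(l, 2))) (Function('o')(l) = Add(Add(Pow(l, 2), Pow(l, 2)), l) = Add(Mul(2, Pow(l, 2)), l) = Add(l, Mul(2, Pow(l, 2))))
Add(Function('B')(6), Mul(Function('o')(4), L)) = Add(Add(3, 6), Mul(Mul(4, Add(1, Mul(2, 4))), Rational(10, 13))) = Add(9, Mul(Mul(4, Add(1, 8)), Rational(10, 13))) = Add(9, Mul(Mul(4, 9), Rational(10, 13))) = Add(9, Mul(36, Rational(10, 13))) = Add(9, Rational(360, 13)) = Rational(477, 13)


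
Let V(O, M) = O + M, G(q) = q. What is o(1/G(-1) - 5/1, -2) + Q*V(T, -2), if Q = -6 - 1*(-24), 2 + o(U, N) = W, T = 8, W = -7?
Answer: 99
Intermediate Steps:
o(U, N) = -9 (o(U, N) = -2 - 7 = -9)
Q = 18 (Q = -6 + 24 = 18)
V(O, M) = M + O
o(1/G(-1) - 5/1, -2) + Q*V(T, -2) = -9 + 18*(-2 + 8) = -9 + 18*6 = -9 + 108 = 99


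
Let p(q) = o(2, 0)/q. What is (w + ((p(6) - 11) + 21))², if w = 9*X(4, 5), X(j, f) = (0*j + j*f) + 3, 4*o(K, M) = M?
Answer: 47089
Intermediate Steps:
o(K, M) = M/4
p(q) = 0 (p(q) = ((¼)*0)/q = 0/q = 0)
X(j, f) = 3 + f*j (X(j, f) = (0 + f*j) + 3 = f*j + 3 = 3 + f*j)
w = 207 (w = 9*(3 + 5*4) = 9*(3 + 20) = 9*23 = 207)
(w + ((p(6) - 11) + 21))² = (207 + ((0 - 11) + 21))² = (207 + (-11 + 21))² = (207 + 10)² = 217² = 47089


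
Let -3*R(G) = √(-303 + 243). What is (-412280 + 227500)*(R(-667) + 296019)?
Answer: -54698390820 + 369560*I*√15/3 ≈ -5.4698e+10 + 4.771e+5*I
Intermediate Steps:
R(G) = -2*I*√15/3 (R(G) = -√(-303 + 243)/3 = -2*I*√15/3)
(-412280 + 227500)*(R(-667) + 296019) = (-412280 + 227500)*(-2*I*√15/3 + 296019) = -184780*(296019 - 2*I*√15/3) = -54698390820 + 369560*I*√15/3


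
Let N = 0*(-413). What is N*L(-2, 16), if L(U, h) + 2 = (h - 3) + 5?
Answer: 0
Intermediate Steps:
L(U, h) = h (L(U, h) = -2 + ((h - 3) + 5) = -2 + ((-3 + h) + 5) = -2 + (2 + h) = h)
N = 0
N*L(-2, 16) = 0*16 = 0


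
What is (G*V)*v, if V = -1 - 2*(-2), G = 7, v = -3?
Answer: -63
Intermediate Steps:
V = 3 (V = -1 + 4 = 3)
(G*V)*v = (7*3)*(-3) = 21*(-3) = -63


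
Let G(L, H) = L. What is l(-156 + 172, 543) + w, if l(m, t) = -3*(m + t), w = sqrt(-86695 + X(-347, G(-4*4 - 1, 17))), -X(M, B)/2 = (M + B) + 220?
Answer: -1677 + I*sqrt(86407) ≈ -1677.0 + 293.95*I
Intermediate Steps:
X(M, B) = -440 - 2*B - 2*M (X(M, B) = -2*((M + B) + 220) = -2*((B + M) + 220) = -2*(220 + B + M) = -440 - 2*B - 2*M)
w = I*sqrt(86407) (w = sqrt(-86695 + (-440 - 2*(-4*4 - 1) - 2*(-347))) = sqrt(-86695 + (-440 - 2*(-16 - 1) + 694)) = sqrt(-86695 + (-440 - 2*(-17) + 694)) = sqrt(-86695 + (-440 + 34 + 694)) = sqrt(-86695 + 288) = sqrt(-86407) = I*sqrt(86407) ≈ 293.95*I)
l(m, t) = -3*m - 3*t
l(-156 + 172, 543) + w = (-3*(-156 + 172) - 3*543) + I*sqrt(86407) = (-3*16 - 1629) + I*sqrt(86407) = (-48 - 1629) + I*sqrt(86407) = -1677 + I*sqrt(86407)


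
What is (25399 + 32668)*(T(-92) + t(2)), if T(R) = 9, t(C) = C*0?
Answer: 522603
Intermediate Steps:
t(C) = 0
(25399 + 32668)*(T(-92) + t(2)) = (25399 + 32668)*(9 + 0) = 58067*9 = 522603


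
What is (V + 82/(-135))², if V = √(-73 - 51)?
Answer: -2253176/18225 - 328*I*√31/135 ≈ -123.63 - 13.528*I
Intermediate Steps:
V = 2*I*√31 (V = √(-124) = 2*I*√31 ≈ 11.136*I)
(V + 82/(-135))² = (2*I*√31 + 82/(-135))² = (2*I*√31 + 82*(-1/135))² = (2*I*√31 - 82/135)² = (-82/135 + 2*I*√31)²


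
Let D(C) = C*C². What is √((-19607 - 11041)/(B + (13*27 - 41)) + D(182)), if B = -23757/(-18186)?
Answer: 2*√5367287514882535466/1887139 ≈ 2455.3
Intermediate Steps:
D(C) = C³
B = 7919/6062 (B = -23757*(-1/18186) = 7919/6062 ≈ 1.3063)
√((-19607 - 11041)/(B + (13*27 - 41)) + D(182)) = √((-19607 - 11041)/(7919/6062 + (13*27 - 41)) + 182³) = √(-30648/(7919/6062 + (351 - 41)) + 6028568) = √(-30648/(7919/6062 + 310) + 6028568) = √(-30648/1887139/6062 + 6028568) = √(-30648*6062/1887139 + 6028568) = √(-185788176/1887139 + 6028568) = √(11376559998776/1887139) = 2*√5367287514882535466/1887139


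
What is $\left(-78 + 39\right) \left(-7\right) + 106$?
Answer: $379$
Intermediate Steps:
$\left(-78 + 39\right) \left(-7\right) + 106 = \left(-39\right) \left(-7\right) + 106 = 273 + 106 = 379$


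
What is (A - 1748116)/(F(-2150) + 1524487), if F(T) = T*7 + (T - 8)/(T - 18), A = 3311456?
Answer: 1694660560/1636230787 ≈ 1.0357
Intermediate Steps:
F(T) = 7*T + (-8 + T)/(-18 + T)
(A - 1748116)/(F(-2150) + 1524487) = (3311456 - 1748116)/((-8 - 125*(-2150) + 7*(-2150)²)/(-18 - 2150) + 1524487) = 1563340/((-8 + 268750 + 7*4622500)/(-2168) + 1524487) = 1563340/(-(-8 + 268750 + 32357500)/2168 + 1524487) = 1563340/(-1/2168*32626242 + 1524487) = 1563340/(-16313121/1084 + 1524487) = 1563340/(1636230787/1084) = 1563340*(1084/1636230787) = 1694660560/1636230787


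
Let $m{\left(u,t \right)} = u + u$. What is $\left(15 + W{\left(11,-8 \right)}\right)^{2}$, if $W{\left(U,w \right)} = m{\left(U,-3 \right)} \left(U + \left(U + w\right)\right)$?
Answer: $104329$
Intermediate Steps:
$m{\left(u,t \right)} = 2 u$
$W{\left(U,w \right)} = 2 U \left(w + 2 U\right)$ ($W{\left(U,w \right)} = 2 U \left(U + \left(U + w\right)\right) = 2 U \left(w + 2 U\right)$)
$\left(15 + W{\left(11,-8 \right)}\right)^{2} = \left(15 + 2 \cdot 11 \left(-8 + 2 \cdot 11\right)\right)^{2} = \left(15 + 2 \cdot 11 \left(-8 + 22\right)\right)^{2} = \left(15 + 2 \cdot 11 \cdot 14\right)^{2} = \left(15 + 308\right)^{2} = 323^{2} = 104329$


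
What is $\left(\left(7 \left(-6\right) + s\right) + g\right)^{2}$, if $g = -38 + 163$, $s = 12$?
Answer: $9025$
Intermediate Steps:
$g = 125$
$\left(\left(7 \left(-6\right) + s\right) + g\right)^{2} = \left(\left(7 \left(-6\right) + 12\right) + 125\right)^{2} = \left(\left(-42 + 12\right) + 125\right)^{2} = \left(-30 + 125\right)^{2} = 95^{2} = 9025$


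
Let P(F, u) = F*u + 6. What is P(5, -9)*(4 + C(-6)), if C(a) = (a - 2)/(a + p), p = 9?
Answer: -52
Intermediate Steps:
C(a) = (-2 + a)/(9 + a) (C(a) = (a - 2)/(a + 9) = (-2 + a)/(9 + a))
P(F, u) = 6 + F*u
P(5, -9)*(4 + C(-6)) = (6 + 5*(-9))*(4 + (-2 - 6)/(9 - 6)) = (6 - 45)*(4 - 8/3) = -39*(4 + (⅓)*(-8)) = -39*(4 - 8/3) = -39*4/3 = -52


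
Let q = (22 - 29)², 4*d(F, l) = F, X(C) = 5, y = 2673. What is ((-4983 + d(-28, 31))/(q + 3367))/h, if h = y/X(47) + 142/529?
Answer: -6599275/2416353716 ≈ -0.0027311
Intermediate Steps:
d(F, l) = F/4
q = 49 (q = (-7)² = 49)
h = 1414727/2645 (h = 2673/5 + 142/529 = 1414727/2645 ≈ 534.87)
((-4983 + d(-28, 31))/(q + 3367))/h = ((-4983 + (¼)*(-28))/(49 + 3367))/(1414727/2645) = ((-4983 - 7)/3416)*(2645/1414727) = -4990*1/3416*(2645/1414727) = -2495/1708*2645/1414727 = -6599275/2416353716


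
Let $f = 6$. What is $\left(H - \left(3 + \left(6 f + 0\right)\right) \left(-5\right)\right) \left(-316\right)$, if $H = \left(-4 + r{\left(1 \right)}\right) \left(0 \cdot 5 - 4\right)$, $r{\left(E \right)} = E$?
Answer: $-65412$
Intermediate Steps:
$H = 12$ ($H = \left(-4 + 1\right) \left(0 \cdot 5 - 4\right) = - 3 \left(0 - 4\right) = \left(-3\right) \left(-4\right) = 12$)
$\left(H - \left(3 + \left(6 f + 0\right)\right) \left(-5\right)\right) \left(-316\right) = \left(12 - \left(3 + \left(6 \cdot 6 + 0\right)\right) \left(-5\right)\right) \left(-316\right) = \left(12 - \left(3 + \left(36 + 0\right)\right) \left(-5\right)\right) \left(-316\right) = \left(12 - \left(3 + 36\right) \left(-5\right)\right) \left(-316\right) = \left(12 - 39 \left(-5\right)\right) \left(-316\right) = \left(12 - -195\right) \left(-316\right) = \left(12 + 195\right) \left(-316\right) = 207 \left(-316\right) = -65412$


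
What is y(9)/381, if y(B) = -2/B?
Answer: -2/3429 ≈ -0.00058326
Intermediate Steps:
y(9)/381 = (-2/9)/381 = (-2*⅑)/381 = (1/381)*(-2/9) = -2/3429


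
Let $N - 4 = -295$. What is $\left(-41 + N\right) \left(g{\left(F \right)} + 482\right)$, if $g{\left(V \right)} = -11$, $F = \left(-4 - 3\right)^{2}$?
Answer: $-156372$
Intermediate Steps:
$N = -291$ ($N = 4 - 295 = -291$)
$F = 49$ ($F = \left(-7\right)^{2} = 49$)
$\left(-41 + N\right) \left(g{\left(F \right)} + 482\right) = \left(-41 - 291\right) \left(-11 + 482\right) = \left(-332\right) 471 = -156372$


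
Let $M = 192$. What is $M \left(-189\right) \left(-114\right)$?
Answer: $4136832$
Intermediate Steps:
$M \left(-189\right) \left(-114\right) = 192 \left(-189\right) \left(-114\right) = \left(-36288\right) \left(-114\right) = 4136832$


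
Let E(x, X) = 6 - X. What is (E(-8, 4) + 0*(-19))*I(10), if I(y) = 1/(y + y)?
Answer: 1/10 ≈ 0.10000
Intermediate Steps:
I(y) = 1/(2*y)
(E(-8, 4) + 0*(-19))*I(10) = ((6 - 1*4) + 0*(-19))*((1/2)/10) = ((6 - 4) + 0)*((1/2)*(1/10)) = (2 + 0)*(1/20) = 2*(1/20) = 1/10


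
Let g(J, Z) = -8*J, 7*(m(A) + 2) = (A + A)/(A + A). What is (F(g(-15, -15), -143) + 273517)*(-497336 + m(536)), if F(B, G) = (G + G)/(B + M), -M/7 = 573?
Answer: -176431422610645/1297 ≈ -1.3603e+11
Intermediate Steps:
m(A) = -13/7 (m(A) = -2 + ((A + A)/(A + A))/7 = -2 + ((2*A)/((2*A)))/7 = -2 + ((2*A)*(1/(2*A)))/7 = -2 + (⅐)*1 = -2 + ⅐ = -13/7)
M = -4011 (M = -7*573 = -4011)
F(B, G) = 2*G/(-4011 + B) (F(B, G) = (G + G)/(B - 4011) = (2*G)/(-4011 + B) = 2*G/(-4011 + B))
(F(g(-15, -15), -143) + 273517)*(-497336 + m(536)) = (2*(-143)/(-4011 - 8*(-15)) + 273517)*(-497336 - 13/7) = (2*(-143)/(-4011 + 120) + 273517)*(-3481365/7) = (2*(-143)/(-3891) + 273517)*(-3481365/7) = (2*(-143)*(-1/3891) + 273517)*(-3481365/7) = (286/3891 + 273517)*(-3481365/7) = (1064254933/3891)*(-3481365/7) = -176431422610645/1297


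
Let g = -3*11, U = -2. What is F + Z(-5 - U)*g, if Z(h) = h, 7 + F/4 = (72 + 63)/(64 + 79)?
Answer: 10693/143 ≈ 74.776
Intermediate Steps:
g = -33
F = -3464/143 (F = -28 + 4*((72 + 63)/(64 + 79)) = -28 + 4*(135/143) = -28 + 540/143 = -3464/143 ≈ -24.224)
F + Z(-5 - U)*g = -3464/143 + (-5 - 1*(-2))*(-33) = -3464/143 + (-5 + 2)*(-33) = -3464/143 - 3*(-33) = -3464/143 + 99 = 10693/143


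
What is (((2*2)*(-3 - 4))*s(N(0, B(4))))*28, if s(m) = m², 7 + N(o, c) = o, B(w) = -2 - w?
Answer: -38416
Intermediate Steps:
N(o, c) = -7 + o
(((2*2)*(-3 - 4))*s(N(0, B(4))))*28 = (((2*2)*(-3 - 4))*(-7 + 0)²)*28 = ((4*(-7))*(-7)²)*28 = -28*49*28 = -1372*28 = -38416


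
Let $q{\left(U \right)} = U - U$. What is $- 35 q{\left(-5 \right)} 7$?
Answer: $0$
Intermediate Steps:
$q{\left(U \right)} = 0$
$- 35 q{\left(-5 \right)} 7 = \left(-35\right) 0 \cdot 7 = 0 \cdot 7 = 0$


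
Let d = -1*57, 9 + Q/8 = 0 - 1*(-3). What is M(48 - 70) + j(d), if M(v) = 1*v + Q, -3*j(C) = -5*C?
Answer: -165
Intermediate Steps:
Q = -48 (Q = -72 + 8*(0 - 1*(-3)) = -72 + 8*(0 + 3) = -72 + 8*3 = -72 + 24 = -48)
d = -57
j(C) = 5*C/3 (j(C) = -(-5)*C/3 = 5*C/3)
M(v) = -48 + v (M(v) = 1*v - 48 = v - 48 = -48 + v)
M(48 - 70) + j(d) = (-48 + (48 - 70)) + (5/3)*(-57) = (-48 - 22) - 95 = -70 - 95 = -165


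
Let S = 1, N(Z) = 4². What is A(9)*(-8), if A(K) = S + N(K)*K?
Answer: -1160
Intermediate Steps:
N(Z) = 16
A(K) = 1 + 16*K
A(9)*(-8) = (1 + 16*9)*(-8) = (1 + 144)*(-8) = 145*(-8) = -1160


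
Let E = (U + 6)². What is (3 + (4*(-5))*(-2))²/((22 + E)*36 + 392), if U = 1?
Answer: 1849/2948 ≈ 0.62720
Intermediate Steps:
E = 49 (E = (1 + 6)² = 7² = 49)
(3 + (4*(-5))*(-2))²/((22 + E)*36 + 392) = (3 + (4*(-5))*(-2))²/((22 + 49)*36 + 392) = (3 - 20*(-2))²/(71*36 + 392) = (3 + 40)²/(2556 + 392) = 43²/2948 = (1/2948)*1849 = 1849/2948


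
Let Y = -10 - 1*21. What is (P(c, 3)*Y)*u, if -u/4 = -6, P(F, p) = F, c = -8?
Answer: 5952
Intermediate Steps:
Y = -31 (Y = -10 - 21 = -31)
u = 24 (u = -4*(-6) = 24)
(P(c, 3)*Y)*u = -8*(-31)*24 = 248*24 = 5952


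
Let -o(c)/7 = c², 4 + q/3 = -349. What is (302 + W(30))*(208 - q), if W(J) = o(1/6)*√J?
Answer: 382634 - 8869*√30/36 ≈ 3.8128e+5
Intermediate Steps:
q = -1059 (q = -12 + 3*(-349) = -12 - 1047 = -1059)
o(c) = -7*c²
W(J) = -7*√J/36 (W(J) = (-7*(1/6)²)*√J = (-7*(⅙)²)*√J = (-7*1/36)*√J = -7*√J/36)
(302 + W(30))*(208 - q) = (302 - 7*√30/36)*(208 - 1*(-1059)) = (302 - 7*√30/36)*(208 + 1059) = (302 - 7*√30/36)*1267 = 382634 - 8869*√30/36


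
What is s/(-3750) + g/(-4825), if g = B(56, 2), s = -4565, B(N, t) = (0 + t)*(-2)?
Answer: 176329/144750 ≈ 1.2182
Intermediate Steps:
B(N, t) = -2*t (B(N, t) = t*(-2) = -2*t)
g = -4 (g = -2*2 = -4)
s/(-3750) + g/(-4825) = -4565/(-3750) - 4/(-4825) = -4565*(-1/3750) - 4*(-1/4825) = 913/750 + 4/4825 = 176329/144750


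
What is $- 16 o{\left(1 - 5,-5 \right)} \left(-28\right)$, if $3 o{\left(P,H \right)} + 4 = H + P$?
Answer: $- \frac{5824}{3} \approx -1941.3$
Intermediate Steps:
$o{\left(P,H \right)} = - \frac{4}{3} + \frac{H}{3} + \frac{P}{3}$ ($o{\left(P,H \right)} = - \frac{4}{3} + \frac{H + P}{3} = - \frac{4}{3} + \left(\frac{H}{3} + \frac{P}{3}\right) = - \frac{4}{3} + \frac{H}{3} + \frac{P}{3}$)
$- 16 o{\left(1 - 5,-5 \right)} \left(-28\right) = - 16 \left(- \frac{4}{3} + \frac{1}{3} \left(-5\right) + \frac{1 - 5}{3}\right) \left(-28\right) = - 16 \left(- \frac{4}{3} - \frac{5}{3} + \frac{1 - 5}{3}\right) \left(-28\right) = - 16 \left(- \frac{4}{3} - \frac{5}{3} + \frac{1}{3} \left(-4\right)\right) \left(-28\right) = - 16 \left(- \frac{4}{3} - \frac{5}{3} - \frac{4}{3}\right) \left(-28\right) = \left(-16\right) \left(- \frac{13}{3}\right) \left(-28\right) = \frac{208}{3} \left(-28\right) = - \frac{5824}{3}$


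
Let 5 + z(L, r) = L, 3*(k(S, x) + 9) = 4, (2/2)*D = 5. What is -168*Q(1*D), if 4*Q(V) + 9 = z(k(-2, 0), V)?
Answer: 910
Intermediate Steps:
D = 5
k(S, x) = -23/3 (k(S, x) = -9 + (⅓)*4 = -9 + 4/3 = -23/3)
z(L, r) = -5 + L
Q(V) = -65/12 (Q(V) = -9/4 + (-5 - 23/3)/4 = -9/4 + (¼)*(-38/3) = -9/4 - 19/6 = -65/12)
-168*Q(1*D) = -168*(-65/12) = 910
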